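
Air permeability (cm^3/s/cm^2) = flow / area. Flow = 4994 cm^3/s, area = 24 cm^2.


Formula: Air Permeability = Airflow / Test Area
AP = 4994 cm^3/s / 24 cm^2
AP = 208.1 cm^3/s/cm^2

208.1 cm^3/s/cm^2


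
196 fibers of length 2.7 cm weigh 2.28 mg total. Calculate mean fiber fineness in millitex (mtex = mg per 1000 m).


Formula: fineness (mtex) = mass (mg) / total length (km) = (mass_mg / total_length_m) * 1000
Step 1: Convert fiber length: 2.7 cm = 0.027 m
Step 2: Total fiber length = 196 * 0.027 = 5.292 m
Step 3: Linear density = 2.28 mg / 5.292 m = 0.4308 mg/m
Step 4: fineness = 0.4308 * 1000 = 430.8 mtex

430.8 mtex


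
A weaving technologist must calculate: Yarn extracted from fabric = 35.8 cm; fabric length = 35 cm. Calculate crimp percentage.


Formula: Crimp% = ((L_yarn - L_fabric) / L_fabric) * 100
Step 1: Extension = 35.8 - 35 = 0.8 cm
Step 2: Crimp% = (0.8 / 35) * 100
Step 3: Crimp% = 0.022857 * 100 = 2.2857% ≈ 2.3%

2.3%


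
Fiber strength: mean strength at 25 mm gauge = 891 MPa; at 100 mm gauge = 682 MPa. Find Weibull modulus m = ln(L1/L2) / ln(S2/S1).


Formula: m = ln(L1/L2) / ln(S2/S1)
Step 1: ln(L1/L2) = ln(25/100) = -1.38629
Step 2: S2/S1 = 682/891 = 0.76543
Step 3: ln(S2/S1) = ln(0.76543) = -0.26732
Step 4: m = -1.38629 / -0.26732 = 5.19

5.19 (Weibull m)


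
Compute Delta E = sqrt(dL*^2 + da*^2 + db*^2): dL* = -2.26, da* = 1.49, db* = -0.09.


Formula: Delta E = sqrt(dL*^2 + da*^2 + db*^2)
Step 1: dL*^2 = (-2.26)^2 = 5.1076
Step 2: da*^2 = 1.49^2 = 2.2201
Step 3: db*^2 = (-0.09)^2 = 0.0081
Step 4: Sum = 5.1076 + 2.2201 + 0.0081 = 7.3358
Step 5: Delta E = sqrt(7.3358) = 2.71

2.71 Delta E


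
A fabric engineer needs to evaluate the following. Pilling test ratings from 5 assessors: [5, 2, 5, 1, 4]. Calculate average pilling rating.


Formula: Mean = sum / count
Sum = 5 + 2 + 5 + 1 + 4 = 17
Mean = 17 / 5 = 3.4

3.4


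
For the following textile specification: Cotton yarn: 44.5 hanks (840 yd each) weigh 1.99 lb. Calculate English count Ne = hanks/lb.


Formula: Ne = hanks / mass_lb
Substituting: Ne = 44.5 / 1.99
Ne = 22.4

22.4 Ne


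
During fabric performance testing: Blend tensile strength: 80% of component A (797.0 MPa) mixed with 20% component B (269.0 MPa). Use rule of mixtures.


Formula: Blend property = (fraction_A * property_A) + (fraction_B * property_B)
Step 1: Contribution A = 80/100 * 797.0 MPa = 637.6 MPa
Step 2: Contribution B = 20/100 * 269.0 MPa = 53.8 MPa
Step 3: Blend tensile strength = 637.6 + 53.8 = 691.4 MPa

691.4 MPa


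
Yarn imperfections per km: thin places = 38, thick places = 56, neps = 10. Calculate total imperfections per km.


Formula: Total = thin places + thick places + neps
Total = 38 + 56 + 10
Total = 104 imperfections/km

104 imperfections/km


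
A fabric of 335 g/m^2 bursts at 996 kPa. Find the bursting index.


Formula: Bursting Index = Bursting Strength / Fabric GSM
BI = 996 kPa / 335 g/m^2
BI = 2.973 kPa/(g/m^2)

2.973 kPa/(g/m^2)


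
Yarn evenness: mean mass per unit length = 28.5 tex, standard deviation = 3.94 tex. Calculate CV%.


Formula: CV% = (standard deviation / mean) * 100
Step 1: Ratio = 3.94 / 28.5 = 0.138246
Step 2: CV% = 0.138246 * 100 = 13.8246% ≈ 13.8%

13.8%


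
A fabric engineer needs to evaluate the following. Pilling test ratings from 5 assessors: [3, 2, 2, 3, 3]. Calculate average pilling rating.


Formula: Mean = sum / count
Sum = 3 + 2 + 2 + 3 + 3 = 13
Mean = 13 / 5 = 2.6

2.6


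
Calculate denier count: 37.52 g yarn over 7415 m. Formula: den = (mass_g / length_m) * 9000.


Formula: den = (mass_g / length_m) * 9000
Substituting: den = (37.52 / 7415) * 9000
Intermediate: 37.52 / 7415 = 0.00506001 g/m
den = 0.00506001 * 9000 = 45.5 denier

45.5 denier


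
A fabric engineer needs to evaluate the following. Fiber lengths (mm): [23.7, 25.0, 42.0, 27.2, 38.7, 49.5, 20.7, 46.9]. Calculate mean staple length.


Formula: Mean = sum of lengths / count
Sum = 23.7 + 25.0 + 42.0 + 27.2 + 38.7 + 49.5 + 20.7 + 46.9
Sum = 273.7 mm
Mean = 273.7 / 8 = 34.21 mm

34.21 mm


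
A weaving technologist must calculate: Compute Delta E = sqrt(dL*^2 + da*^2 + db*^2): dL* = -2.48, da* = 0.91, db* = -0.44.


Formula: Delta E = sqrt(dL*^2 + da*^2 + db*^2)
Step 1: dL*^2 = (-2.48)^2 = 6.1504
Step 2: da*^2 = 0.91^2 = 0.8281
Step 3: db*^2 = (-0.44)^2 = 0.1936
Step 4: Sum = 6.1504 + 0.8281 + 0.1936 = 7.1721
Step 5: Delta E = sqrt(7.1721) = 2.68

2.68 Delta E


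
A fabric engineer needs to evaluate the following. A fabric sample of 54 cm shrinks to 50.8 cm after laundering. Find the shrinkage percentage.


Formula: Shrinkage% = ((L_before - L_after) / L_before) * 100
Step 1: Shrinkage = 54 - 50.8 = 3.2 cm
Step 2: Shrinkage% = (3.2 / 54) * 100
Step 3: Shrinkage% = 0.059259 * 100 = 5.9259% ≈ 5.9%

5.9%


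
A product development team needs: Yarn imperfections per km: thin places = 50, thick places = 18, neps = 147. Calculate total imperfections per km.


Formula: Total = thin places + thick places + neps
Total = 50 + 18 + 147
Total = 215 imperfections/km

215 imperfections/km


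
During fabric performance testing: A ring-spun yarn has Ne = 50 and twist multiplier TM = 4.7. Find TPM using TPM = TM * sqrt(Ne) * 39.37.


Formula: TPM = TM * sqrt(Ne) * 39.37
Step 1: sqrt(Ne) = sqrt(50) = 7.0711
Step 2: TM * sqrt(Ne) = 4.7 * 7.0711 = 33.2342
Step 3: TPM = 33.2342 * 39.37 = 1308 twists/m

1308 twists/m


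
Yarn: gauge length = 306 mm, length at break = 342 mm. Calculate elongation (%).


Formula: Elongation (%) = ((L_break - L0) / L0) * 100
Step 1: Extension = 342 - 306 = 36 mm
Step 2: Elongation = (36 / 306) * 100
Step 3: Elongation = 0.117647 * 100 = 11.7647% ≈ 11.8%

11.8%


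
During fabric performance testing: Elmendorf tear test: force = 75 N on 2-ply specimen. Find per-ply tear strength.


Formula: Per-ply strength = Total force / Number of plies
Per-ply = 75 N / 2
Per-ply = 37.5 N

37.5 N


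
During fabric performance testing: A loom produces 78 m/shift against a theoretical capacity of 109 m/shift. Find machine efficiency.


Formula: Efficiency% = (Actual output / Theoretical output) * 100
Efficiency% = (78 / 109) * 100
Efficiency% = 0.715596 * 100 = 71.5596% ≈ 71.6%

71.6%


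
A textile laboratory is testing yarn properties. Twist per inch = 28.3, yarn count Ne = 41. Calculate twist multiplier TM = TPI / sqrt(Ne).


Formula: TM = TPI / sqrt(Ne)
Step 1: sqrt(Ne) = sqrt(41) = 6.4031
Step 2: TM = 28.3 / 6.4031 = 4.42

4.42 TM


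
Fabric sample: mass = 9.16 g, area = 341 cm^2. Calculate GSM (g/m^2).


Formula: GSM = mass_g / area_m2
Step 1: Convert area: 341 cm^2 = 341 / 10000 = 0.0341 m^2
Step 2: GSM = 9.16 g / 0.0341 m^2 = 268.6 g/m^2

268.6 g/m^2


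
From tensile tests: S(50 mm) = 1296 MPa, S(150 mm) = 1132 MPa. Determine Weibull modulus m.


Formula: m = ln(L1/L2) / ln(S2/S1)
Step 1: ln(L1/L2) = ln(50/150) = -1.09861
Step 2: S2/S1 = 1132/1296 = 0.87346
Step 3: ln(S2/S1) = ln(0.87346) = -0.13529
Step 4: m = -1.09861 / -0.13529 = 8.12

8.12 (Weibull m)


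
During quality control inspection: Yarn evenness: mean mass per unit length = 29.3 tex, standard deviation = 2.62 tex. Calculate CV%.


Formula: CV% = (standard deviation / mean) * 100
Step 1: Ratio = 2.62 / 29.3 = 0.08942
Step 2: CV% = 0.08942 * 100 = 8.942% ≈ 8.9%

8.9%


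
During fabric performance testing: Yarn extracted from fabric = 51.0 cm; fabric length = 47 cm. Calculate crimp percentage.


Formula: Crimp% = ((L_yarn - L_fabric) / L_fabric) * 100
Step 1: Extension = 51.0 - 47 = 4.0 cm
Step 2: Crimp% = (4.0 / 47) * 100
Step 3: Crimp% = 0.085106 * 100 = 8.5106% ≈ 8.5%

8.5%


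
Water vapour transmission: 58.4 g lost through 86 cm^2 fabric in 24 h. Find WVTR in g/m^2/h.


Formula: WVTR = mass_loss / (area * time)
Step 1: Convert area: 86 cm^2 = 0.0086 m^2
Step 2: WVTR = 58.4 g / (0.0086 m^2 * 24 h)
Step 3: WVTR = 58.4 / 0.2064 = 282.9 g/m^2/h

282.9 g/m^2/h


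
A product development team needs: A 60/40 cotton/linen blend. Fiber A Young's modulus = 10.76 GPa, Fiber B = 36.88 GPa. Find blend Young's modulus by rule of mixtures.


Formula: Blend property = (fraction_A * property_A) + (fraction_B * property_B)
Step 1: Contribution A = 60/100 * 10.76 GPa = 6.456 GPa
Step 2: Contribution B = 40/100 * 36.88 GPa = 14.752 GPa
Step 3: Blend Young's modulus = 6.456 + 14.752 = 21.208 GPa

21.208 GPa


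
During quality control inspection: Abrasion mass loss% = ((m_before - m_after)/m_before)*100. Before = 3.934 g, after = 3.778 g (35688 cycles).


Formula: Mass loss% = ((m_before - m_after) / m_before) * 100
Step 1: Mass loss = 3.934 - 3.778 = 0.156 g
Step 2: Ratio = 0.156 / 3.934 = 0.0396543
Step 3: Mass loss% = 0.0396543 * 100 = 3.96543% ≈ 3.97%

3.97%


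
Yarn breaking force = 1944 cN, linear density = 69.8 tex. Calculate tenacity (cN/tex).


Formula: Tenacity = Breaking force / Linear density
Tenacity = 1944 cN / 69.8 tex
Tenacity = 27.85 cN/tex

27.85 cN/tex


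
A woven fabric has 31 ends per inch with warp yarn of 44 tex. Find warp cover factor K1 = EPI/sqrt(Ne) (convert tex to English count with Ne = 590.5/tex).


Formula: K1 = EPI / sqrt(Ne), with Ne = 590.5 / tex_warp
Step 1: Ne = 590.5 / 44 = 13.42
Step 2: sqrt(Ne) = sqrt(13.42) = 3.6633
Step 3: K1 = 31 / 3.6633 = 8.5

8.5


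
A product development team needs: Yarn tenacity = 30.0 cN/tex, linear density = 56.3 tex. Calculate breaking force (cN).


Formula: Breaking force = Tenacity * Linear density
F = 30.0 cN/tex * 56.3 tex
F = 1689.00 cN

1689.00 cN


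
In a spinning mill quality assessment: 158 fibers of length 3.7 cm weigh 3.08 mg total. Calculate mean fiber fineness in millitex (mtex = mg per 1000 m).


Formula: fineness (mtex) = mass (mg) / total length (km) = (mass_mg / total_length_m) * 1000
Step 1: Convert fiber length: 3.7 cm = 0.037 m
Step 2: Total fiber length = 158 * 0.037 = 5.846 m
Step 3: Linear density = 3.08 mg / 5.846 m = 0.5269 mg/m
Step 4: fineness = 0.5269 * 1000 = 526.9 mtex

526.9 mtex


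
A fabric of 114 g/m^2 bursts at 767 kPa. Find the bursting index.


Formula: Bursting Index = Bursting Strength / Fabric GSM
BI = 767 kPa / 114 g/m^2
BI = 6.728 kPa/(g/m^2)

6.728 kPa/(g/m^2)


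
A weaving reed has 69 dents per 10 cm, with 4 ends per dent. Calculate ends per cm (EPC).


Formula: EPC = (dents per 10 cm * ends per dent) / 10
Step 1: Total ends per 10 cm = 69 * 4 = 276
Step 2: EPC = 276 / 10 = 27.6 ends/cm

27.6 ends/cm


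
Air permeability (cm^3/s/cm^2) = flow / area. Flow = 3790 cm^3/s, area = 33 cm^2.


Formula: Air Permeability = Airflow / Test Area
AP = 3790 cm^3/s / 33 cm^2
AP = 114.8 cm^3/s/cm^2

114.8 cm^3/s/cm^2


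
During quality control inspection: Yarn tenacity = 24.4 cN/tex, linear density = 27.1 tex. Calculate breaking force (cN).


Formula: Breaking force = Tenacity * Linear density
F = 24.4 cN/tex * 27.1 tex
F = 661.24 cN

661.24 cN


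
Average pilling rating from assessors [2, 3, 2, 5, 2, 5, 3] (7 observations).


Formula: Mean = sum / count
Sum = 2 + 3 + 2 + 5 + 2 + 5 + 3 = 22
Mean = 22 / 7 = 3.1

3.1


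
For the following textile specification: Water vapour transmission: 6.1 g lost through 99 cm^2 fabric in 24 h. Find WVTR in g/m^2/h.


Formula: WVTR = mass_loss / (area * time)
Step 1: Convert area: 99 cm^2 = 0.0099 m^2
Step 2: WVTR = 6.1 g / (0.0099 m^2 * 24 h)
Step 3: WVTR = 6.1 / 0.2376 = 25.7 g/m^2/h

25.7 g/m^2/h


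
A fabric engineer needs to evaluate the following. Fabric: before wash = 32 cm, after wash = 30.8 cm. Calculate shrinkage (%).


Formula: Shrinkage% = ((L_before - L_after) / L_before) * 100
Step 1: Shrinkage = 32 - 30.8 = 1.2 cm
Step 2: Shrinkage% = (1.2 / 32) * 100
Step 3: Shrinkage% = 0.0375 * 100 = 3.75% ≈ 3.8%

3.8%


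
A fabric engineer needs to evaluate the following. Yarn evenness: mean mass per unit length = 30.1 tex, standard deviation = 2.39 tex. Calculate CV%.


Formula: CV% = (standard deviation / mean) * 100
Step 1: Ratio = 2.39 / 30.1 = 0.079402
Step 2: CV% = 0.079402 * 100 = 7.9402% ≈ 7.9%

7.9%


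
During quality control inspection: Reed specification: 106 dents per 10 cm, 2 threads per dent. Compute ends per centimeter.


Formula: EPC = (dents per 10 cm * ends per dent) / 10
Step 1: Total ends per 10 cm = 106 * 2 = 212
Step 2: EPC = 212 / 10 = 21.2 ends/cm

21.2 ends/cm


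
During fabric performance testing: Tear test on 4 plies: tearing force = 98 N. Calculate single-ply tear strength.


Formula: Per-ply strength = Total force / Number of plies
Per-ply = 98 N / 4
Per-ply = 24.5 N

24.5 N


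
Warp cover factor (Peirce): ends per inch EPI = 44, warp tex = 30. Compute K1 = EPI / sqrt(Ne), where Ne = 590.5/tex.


Formula: K1 = EPI / sqrt(Ne), with Ne = 590.5 / tex_warp
Step 1: Ne = 590.5 / 30 = 19.683
Step 2: sqrt(Ne) = sqrt(19.683) = 4.4366
Step 3: K1 = 44 / 4.4366 = 9.9

9.9


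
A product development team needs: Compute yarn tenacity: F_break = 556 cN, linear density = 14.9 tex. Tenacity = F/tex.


Formula: Tenacity = Breaking force / Linear density
Tenacity = 556 cN / 14.9 tex
Tenacity = 37.32 cN/tex

37.32 cN/tex


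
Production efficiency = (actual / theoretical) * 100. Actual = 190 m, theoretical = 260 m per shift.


Formula: Efficiency% = (Actual output / Theoretical output) * 100
Efficiency% = (190 / 260) * 100
Efficiency% = 0.730769 * 100 = 73.0769% ≈ 73.1%

73.1%


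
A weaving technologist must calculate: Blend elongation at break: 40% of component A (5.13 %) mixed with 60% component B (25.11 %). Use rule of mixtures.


Formula: Blend property = (fraction_A * property_A) + (fraction_B * property_B)
Step 1: Contribution A = 40/100 * 5.13 % = 2.052 %
Step 2: Contribution B = 60/100 * 25.11 % = 15.066 %
Step 3: Blend elongation at break = 2.052 + 15.066 = 17.118 %

17.118 %


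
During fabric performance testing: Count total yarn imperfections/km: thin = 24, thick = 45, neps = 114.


Formula: Total = thin places + thick places + neps
Total = 24 + 45 + 114
Total = 183 imperfections/km

183 imperfections/km


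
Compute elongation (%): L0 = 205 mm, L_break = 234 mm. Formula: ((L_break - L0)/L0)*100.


Formula: Elongation (%) = ((L_break - L0) / L0) * 100
Step 1: Extension = 234 - 205 = 29 mm
Step 2: Elongation = (29 / 205) * 100
Step 3: Elongation = 0.141463 * 100 = 14.1463% ≈ 14.1%

14.1%


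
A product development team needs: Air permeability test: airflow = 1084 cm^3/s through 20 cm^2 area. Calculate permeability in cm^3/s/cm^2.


Formula: Air Permeability = Airflow / Test Area
AP = 1084 cm^3/s / 20 cm^2
AP = 54.2 cm^3/s/cm^2

54.2 cm^3/s/cm^2


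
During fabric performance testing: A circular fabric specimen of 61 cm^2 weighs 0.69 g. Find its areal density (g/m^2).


Formula: GSM = mass_g / area_m2
Step 1: Convert area: 61 cm^2 = 61 / 10000 = 0.0061 m^2
Step 2: GSM = 0.69 g / 0.0061 m^2 = 113.1 g/m^2

113.1 g/m^2


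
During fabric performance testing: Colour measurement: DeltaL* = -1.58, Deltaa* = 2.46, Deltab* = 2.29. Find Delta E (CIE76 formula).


Formula: Delta E = sqrt(dL*^2 + da*^2 + db*^2)
Step 1: dL*^2 = (-1.58)^2 = 2.4964
Step 2: da*^2 = 2.46^2 = 6.0516
Step 3: db*^2 = 2.29^2 = 5.2441
Step 4: Sum = 2.4964 + 6.0516 + 5.2441 = 13.7921
Step 5: Delta E = sqrt(13.7921) = 3.71

3.71 Delta E


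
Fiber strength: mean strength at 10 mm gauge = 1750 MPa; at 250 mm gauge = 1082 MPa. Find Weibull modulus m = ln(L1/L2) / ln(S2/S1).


Formula: m = ln(L1/L2) / ln(S2/S1)
Step 1: ln(L1/L2) = ln(10/250) = -3.21888
Step 2: S2/S1 = 1082/1750 = 0.61829
Step 3: ln(S2/S1) = ln(0.61829) = -0.48080
Step 4: m = -3.21888 / -0.48080 = 6.69

6.69 (Weibull m)


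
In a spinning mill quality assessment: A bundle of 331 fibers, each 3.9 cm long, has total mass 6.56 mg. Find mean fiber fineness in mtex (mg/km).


Formula: fineness (mtex) = mass (mg) / total length (km) = (mass_mg / total_length_m) * 1000
Step 1: Convert fiber length: 3.9 cm = 0.039 m
Step 2: Total fiber length = 331 * 0.039 = 12.909 m
Step 3: Linear density = 6.56 mg / 12.909 m = 0.5082 mg/m
Step 4: fineness = 0.5082 * 1000 = 508.2 mtex

508.2 mtex


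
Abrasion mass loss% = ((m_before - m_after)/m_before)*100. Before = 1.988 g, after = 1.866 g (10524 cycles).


Formula: Mass loss% = ((m_before - m_after) / m_before) * 100
Step 1: Mass loss = 1.988 - 1.866 = 0.122 g
Step 2: Ratio = 0.122 / 1.988 = 0.0613682
Step 3: Mass loss% = 0.0613682 * 100 = 6.13682% ≈ 6.14%

6.14%


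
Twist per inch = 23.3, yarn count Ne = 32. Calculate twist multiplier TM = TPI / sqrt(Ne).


Formula: TM = TPI / sqrt(Ne)
Step 1: sqrt(Ne) = sqrt(32) = 5.6569
Step 2: TM = 23.3 / 5.6569 = 4.12

4.12 TM


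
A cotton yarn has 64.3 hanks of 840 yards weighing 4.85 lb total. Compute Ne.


Formula: Ne = hanks / mass_lb
Substituting: Ne = 64.3 / 4.85
Ne = 13.3

13.3 Ne


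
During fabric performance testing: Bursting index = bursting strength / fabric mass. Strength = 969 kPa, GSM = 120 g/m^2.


Formula: Bursting Index = Bursting Strength / Fabric GSM
BI = 969 kPa / 120 g/m^2
BI = 8.075 kPa/(g/m^2)

8.075 kPa/(g/m^2)


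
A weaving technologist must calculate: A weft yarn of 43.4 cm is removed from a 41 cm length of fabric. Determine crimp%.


Formula: Crimp% = ((L_yarn - L_fabric) / L_fabric) * 100
Step 1: Extension = 43.4 - 41 = 2.4 cm
Step 2: Crimp% = (2.4 / 41) * 100
Step 3: Crimp% = 0.058537 * 100 = 5.8537% ≈ 5.9%

5.9%


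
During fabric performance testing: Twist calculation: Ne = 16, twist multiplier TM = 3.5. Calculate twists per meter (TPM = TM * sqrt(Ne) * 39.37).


Formula: TPM = TM * sqrt(Ne) * 39.37
Step 1: sqrt(Ne) = sqrt(16) = 4
Step 2: TM * sqrt(Ne) = 3.5 * 4 = 14
Step 3: TPM = 14 * 39.37 = 551 twists/m

551 twists/m


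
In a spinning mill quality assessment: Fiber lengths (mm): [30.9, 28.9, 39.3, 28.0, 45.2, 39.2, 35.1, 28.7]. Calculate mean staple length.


Formula: Mean = sum of lengths / count
Sum = 30.9 + 28.9 + 39.3 + 28.0 + 45.2 + 39.2 + 35.1 + 28.7
Sum = 275.3 mm
Mean = 275.3 / 8 = 34.41 mm

34.41 mm


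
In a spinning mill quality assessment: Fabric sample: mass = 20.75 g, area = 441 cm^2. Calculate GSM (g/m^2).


Formula: GSM = mass_g / area_m2
Step 1: Convert area: 441 cm^2 = 441 / 10000 = 0.0441 m^2
Step 2: GSM = 20.75 g / 0.0441 m^2 = 470.5 g/m^2

470.5 g/m^2


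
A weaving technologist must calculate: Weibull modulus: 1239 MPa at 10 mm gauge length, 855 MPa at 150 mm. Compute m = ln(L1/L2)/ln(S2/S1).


Formula: m = ln(L1/L2) / ln(S2/S1)
Step 1: ln(L1/L2) = ln(10/150) = -2.70805
Step 2: S2/S1 = 855/1239 = 0.69007
Step 3: ln(S2/S1) = ln(0.69007) = -0.37096
Step 4: m = -2.70805 / -0.37096 = 7.30

7.30 (Weibull m)


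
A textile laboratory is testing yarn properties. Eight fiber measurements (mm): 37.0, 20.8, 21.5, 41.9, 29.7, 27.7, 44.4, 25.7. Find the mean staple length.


Formula: Mean = sum of lengths / count
Sum = 37.0 + 20.8 + 21.5 + 41.9 + 29.7 + 27.7 + 44.4 + 25.7
Sum = 248.7 mm
Mean = 248.7 / 8 = 31.09 mm

31.09 mm


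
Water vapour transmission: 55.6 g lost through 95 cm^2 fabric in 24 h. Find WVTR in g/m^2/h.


Formula: WVTR = mass_loss / (area * time)
Step 1: Convert area: 95 cm^2 = 0.0095 m^2
Step 2: WVTR = 55.6 g / (0.0095 m^2 * 24 h)
Step 3: WVTR = 55.6 / 0.228 = 243.9 g/m^2/h

243.9 g/m^2/h


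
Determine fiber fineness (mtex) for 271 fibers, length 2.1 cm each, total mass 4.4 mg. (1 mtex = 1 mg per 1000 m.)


Formula: fineness (mtex) = mass (mg) / total length (km) = (mass_mg / total_length_m) * 1000
Step 1: Convert fiber length: 2.1 cm = 0.021 m
Step 2: Total fiber length = 271 * 0.021 = 5.691 m
Step 3: Linear density = 4.4 mg / 5.691 m = 0.7732 mg/m
Step 4: fineness = 0.7732 * 1000 = 773.2 mtex

773.2 mtex


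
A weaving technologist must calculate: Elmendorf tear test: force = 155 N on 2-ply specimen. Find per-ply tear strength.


Formula: Per-ply strength = Total force / Number of plies
Per-ply = 155 N / 2
Per-ply = 77.5 N

77.5 N


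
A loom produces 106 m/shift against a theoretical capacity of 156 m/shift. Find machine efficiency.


Formula: Efficiency% = (Actual output / Theoretical output) * 100
Efficiency% = (106 / 156) * 100
Efficiency% = 0.679487 * 100 = 67.9487% ≈ 67.9%

67.9%


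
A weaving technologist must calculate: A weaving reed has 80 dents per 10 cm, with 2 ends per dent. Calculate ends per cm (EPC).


Formula: EPC = (dents per 10 cm * ends per dent) / 10
Step 1: Total ends per 10 cm = 80 * 2 = 160
Step 2: EPC = 160 / 10 = 16.0 ends/cm

16.0 ends/cm


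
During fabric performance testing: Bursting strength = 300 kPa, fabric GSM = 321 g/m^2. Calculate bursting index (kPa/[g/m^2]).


Formula: Bursting Index = Bursting Strength / Fabric GSM
BI = 300 kPa / 321 g/m^2
BI = 0.935 kPa/(g/m^2)

0.935 kPa/(g/m^2)


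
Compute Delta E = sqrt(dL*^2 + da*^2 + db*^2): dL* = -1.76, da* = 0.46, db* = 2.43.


Formula: Delta E = sqrt(dL*^2 + da*^2 + db*^2)
Step 1: dL*^2 = (-1.76)^2 = 3.0976
Step 2: da*^2 = 0.46^2 = 0.2116
Step 3: db*^2 = 2.43^2 = 5.9049
Step 4: Sum = 3.0976 + 0.2116 + 5.9049 = 9.2141
Step 5: Delta E = sqrt(9.2141) = 3.04

3.04 Delta E


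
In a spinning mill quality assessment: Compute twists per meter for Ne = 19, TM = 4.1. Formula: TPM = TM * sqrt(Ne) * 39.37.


Formula: TPM = TM * sqrt(Ne) * 39.37
Step 1: sqrt(Ne) = sqrt(19) = 4.3589
Step 2: TM * sqrt(Ne) = 4.1 * 4.3589 = 17.8715
Step 3: TPM = 17.8715 * 39.37 = 704 twists/m

704 twists/m


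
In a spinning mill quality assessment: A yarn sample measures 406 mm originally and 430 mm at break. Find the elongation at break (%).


Formula: Elongation (%) = ((L_break - L0) / L0) * 100
Step 1: Extension = 430 - 406 = 24 mm
Step 2: Elongation = (24 / 406) * 100
Step 3: Elongation = 0.059113 * 100 = 5.9113% ≈ 5.9%

5.9%


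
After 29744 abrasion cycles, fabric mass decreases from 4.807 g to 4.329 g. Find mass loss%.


Formula: Mass loss% = ((m_before - m_after) / m_before) * 100
Step 1: Mass loss = 4.807 - 4.329 = 0.478 g
Step 2: Ratio = 0.478 / 4.807 = 0.0994383
Step 3: Mass loss% = 0.0994383 * 100 = 9.94383% ≈ 9.94%

9.94%


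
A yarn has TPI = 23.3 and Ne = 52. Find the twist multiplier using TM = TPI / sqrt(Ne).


Formula: TM = TPI / sqrt(Ne)
Step 1: sqrt(Ne) = sqrt(52) = 7.2111
Step 2: TM = 23.3 / 7.2111 = 3.23

3.23 TM


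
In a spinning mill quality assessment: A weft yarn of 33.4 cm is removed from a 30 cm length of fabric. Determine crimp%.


Formula: Crimp% = ((L_yarn - L_fabric) / L_fabric) * 100
Step 1: Extension = 33.4 - 30 = 3.4 cm
Step 2: Crimp% = (3.4 / 30) * 100
Step 3: Crimp% = 0.113333 * 100 = 11.3333% ≈ 11.3%

11.3%


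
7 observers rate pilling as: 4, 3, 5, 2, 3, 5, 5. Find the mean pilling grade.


Formula: Mean = sum / count
Sum = 4 + 3 + 5 + 2 + 3 + 5 + 5 = 27
Mean = 27 / 7 = 3.9

3.9


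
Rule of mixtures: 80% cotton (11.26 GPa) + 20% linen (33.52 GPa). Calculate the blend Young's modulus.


Formula: Blend property = (fraction_A * property_A) + (fraction_B * property_B)
Step 1: Contribution A = 80/100 * 11.26 GPa = 9.008 GPa
Step 2: Contribution B = 20/100 * 33.52 GPa = 6.704 GPa
Step 3: Blend Young's modulus = 9.008 + 6.704 = 15.712 GPa

15.712 GPa


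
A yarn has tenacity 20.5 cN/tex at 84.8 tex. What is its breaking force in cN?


Formula: Breaking force = Tenacity * Linear density
F = 20.5 cN/tex * 84.8 tex
F = 1738.40 cN

1738.40 cN


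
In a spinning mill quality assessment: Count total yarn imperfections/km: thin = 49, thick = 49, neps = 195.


Formula: Total = thin places + thick places + neps
Total = 49 + 49 + 195
Total = 293 imperfections/km

293 imperfections/km


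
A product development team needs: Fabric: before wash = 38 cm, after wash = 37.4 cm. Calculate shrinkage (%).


Formula: Shrinkage% = ((L_before - L_after) / L_before) * 100
Step 1: Shrinkage = 38 - 37.4 = 0.6 cm
Step 2: Shrinkage% = (0.6 / 38) * 100
Step 3: Shrinkage% = 0.015789 * 100 = 1.5789% ≈ 1.6%

1.6%


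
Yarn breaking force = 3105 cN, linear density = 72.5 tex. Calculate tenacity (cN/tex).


Formula: Tenacity = Breaking force / Linear density
Tenacity = 3105 cN / 72.5 tex
Tenacity = 42.83 cN/tex

42.83 cN/tex


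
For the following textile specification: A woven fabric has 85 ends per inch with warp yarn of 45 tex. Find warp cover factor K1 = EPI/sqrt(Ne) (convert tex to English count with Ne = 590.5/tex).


Formula: K1 = EPI / sqrt(Ne), with Ne = 590.5 / tex_warp
Step 1: Ne = 590.5 / 45 = 13.122
Step 2: sqrt(Ne) = sqrt(13.122) = 3.6224
Step 3: K1 = 85 / 3.6224 = 23.5

23.5


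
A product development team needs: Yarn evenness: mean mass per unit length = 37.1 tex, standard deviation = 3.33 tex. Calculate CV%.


Formula: CV% = (standard deviation / mean) * 100
Step 1: Ratio = 3.33 / 37.1 = 0.089757
Step 2: CV% = 0.089757 * 100 = 8.9757% ≈ 9.0%

9.0%


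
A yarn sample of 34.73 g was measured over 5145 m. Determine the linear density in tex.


Formula: Tex = (mass_g / length_m) * 1000
Substituting: Tex = (34.73 / 5145) * 1000
Intermediate: 34.73 / 5145 = 0.00675024 g/m
Tex = 0.00675024 * 1000 = 6.75 tex

6.75 tex


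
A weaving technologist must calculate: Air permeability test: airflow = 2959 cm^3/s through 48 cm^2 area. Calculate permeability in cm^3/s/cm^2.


Formula: Air Permeability = Airflow / Test Area
AP = 2959 cm^3/s / 48 cm^2
AP = 61.6 cm^3/s/cm^2

61.6 cm^3/s/cm^2


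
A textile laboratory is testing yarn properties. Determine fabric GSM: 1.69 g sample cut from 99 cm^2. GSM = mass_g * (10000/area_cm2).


Formula: GSM = mass_g / area_m2
Step 1: Convert area: 99 cm^2 = 99 / 10000 = 0.0099 m^2
Step 2: GSM = 1.69 g / 0.0099 m^2 = 170.7 g/m^2

170.7 g/m^2


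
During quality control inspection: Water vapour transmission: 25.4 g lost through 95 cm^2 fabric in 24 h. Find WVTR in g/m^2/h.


Formula: WVTR = mass_loss / (area * time)
Step 1: Convert area: 95 cm^2 = 0.0095 m^2
Step 2: WVTR = 25.4 g / (0.0095 m^2 * 24 h)
Step 3: WVTR = 25.4 / 0.228 = 111.4 g/m^2/h

111.4 g/m^2/h


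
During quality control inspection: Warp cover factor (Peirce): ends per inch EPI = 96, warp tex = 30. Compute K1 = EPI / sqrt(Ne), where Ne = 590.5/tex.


Formula: K1 = EPI / sqrt(Ne), with Ne = 590.5 / tex_warp
Step 1: Ne = 590.5 / 30 = 19.683
Step 2: sqrt(Ne) = sqrt(19.683) = 4.4366
Step 3: K1 = 96 / 4.4366 = 21.6

21.6


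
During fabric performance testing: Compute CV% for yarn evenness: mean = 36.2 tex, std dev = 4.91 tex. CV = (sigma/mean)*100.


Formula: CV% = (standard deviation / mean) * 100
Step 1: Ratio = 4.91 / 36.2 = 0.135635
Step 2: CV% = 0.135635 * 100 = 13.5635% ≈ 13.6%

13.6%


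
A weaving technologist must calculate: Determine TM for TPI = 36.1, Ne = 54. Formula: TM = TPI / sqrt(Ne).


Formula: TM = TPI / sqrt(Ne)
Step 1: sqrt(Ne) = sqrt(54) = 7.3485
Step 2: TM = 36.1 / 7.3485 = 4.91

4.91 TM


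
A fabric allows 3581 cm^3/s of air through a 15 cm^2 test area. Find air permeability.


Formula: Air Permeability = Airflow / Test Area
AP = 3581 cm^3/s / 15 cm^2
AP = 238.7 cm^3/s/cm^2

238.7 cm^3/s/cm^2


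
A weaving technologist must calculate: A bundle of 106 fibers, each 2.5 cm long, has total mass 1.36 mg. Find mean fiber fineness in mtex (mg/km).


Formula: fineness (mtex) = mass (mg) / total length (km) = (mass_mg / total_length_m) * 1000
Step 1: Convert fiber length: 2.5 cm = 0.025 m
Step 2: Total fiber length = 106 * 0.025 = 2.65 m
Step 3: Linear density = 1.36 mg / 2.65 m = 0.5132 mg/m
Step 4: fineness = 0.5132 * 1000 = 513.2 mtex

513.2 mtex


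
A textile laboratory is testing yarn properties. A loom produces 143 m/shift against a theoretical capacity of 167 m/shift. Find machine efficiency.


Formula: Efficiency% = (Actual output / Theoretical output) * 100
Efficiency% = (143 / 167) * 100
Efficiency% = 0.856287 * 100 = 85.6287% ≈ 85.6%

85.6%


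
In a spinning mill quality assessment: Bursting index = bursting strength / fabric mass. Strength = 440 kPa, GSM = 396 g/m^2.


Formula: Bursting Index = Bursting Strength / Fabric GSM
BI = 440 kPa / 396 g/m^2
BI = 1.111 kPa/(g/m^2)

1.111 kPa/(g/m^2)


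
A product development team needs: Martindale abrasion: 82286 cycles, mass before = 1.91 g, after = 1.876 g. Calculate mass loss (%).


Formula: Mass loss% = ((m_before - m_after) / m_before) * 100
Step 1: Mass loss = 1.91 - 1.876 = 0.034 g
Step 2: Ratio = 0.034 / 1.91 = 0.017801
Step 3: Mass loss% = 0.017801 * 100 = 1.7801% ≈ 1.78%

1.78%


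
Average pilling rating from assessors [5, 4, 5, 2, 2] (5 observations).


Formula: Mean = sum / count
Sum = 5 + 4 + 5 + 2 + 2 = 18
Mean = 18 / 5 = 3.6

3.6


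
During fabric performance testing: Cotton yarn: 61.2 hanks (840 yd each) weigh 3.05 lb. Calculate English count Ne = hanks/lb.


Formula: Ne = hanks / mass_lb
Substituting: Ne = 61.2 / 3.05
Ne = 20.1

20.1 Ne


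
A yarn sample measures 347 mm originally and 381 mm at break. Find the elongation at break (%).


Formula: Elongation (%) = ((L_break - L0) / L0) * 100
Step 1: Extension = 381 - 347 = 34 mm
Step 2: Elongation = (34 / 347) * 100
Step 3: Elongation = 0.097983 * 100 = 9.7983% ≈ 9.8%

9.8%


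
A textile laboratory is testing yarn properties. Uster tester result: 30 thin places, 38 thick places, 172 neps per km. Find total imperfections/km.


Formula: Total = thin places + thick places + neps
Total = 30 + 38 + 172
Total = 240 imperfections/km

240 imperfections/km


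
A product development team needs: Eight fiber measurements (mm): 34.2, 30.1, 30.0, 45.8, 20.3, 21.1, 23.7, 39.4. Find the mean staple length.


Formula: Mean = sum of lengths / count
Sum = 34.2 + 30.1 + 30.0 + 45.8 + 20.3 + 21.1 + 23.7 + 39.4
Sum = 244.6 mm
Mean = 244.6 / 8 = 30.58 mm

30.58 mm


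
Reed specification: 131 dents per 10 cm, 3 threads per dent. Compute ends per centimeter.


Formula: EPC = (dents per 10 cm * ends per dent) / 10
Step 1: Total ends per 10 cm = 131 * 3 = 393
Step 2: EPC = 393 / 10 = 39.3 ends/cm

39.3 ends/cm


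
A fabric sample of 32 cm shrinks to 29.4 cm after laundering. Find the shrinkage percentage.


Formula: Shrinkage% = ((L_before - L_after) / L_before) * 100
Step 1: Shrinkage = 32 - 29.4 = 2.6 cm
Step 2: Shrinkage% = (2.6 / 32) * 100
Step 3: Shrinkage% = 0.08125 * 100 = 8.125% ≈ 8.1%

8.1%


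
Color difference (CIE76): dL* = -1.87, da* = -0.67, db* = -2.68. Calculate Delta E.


Formula: Delta E = sqrt(dL*^2 + da*^2 + db*^2)
Step 1: dL*^2 = (-1.87)^2 = 3.4969
Step 2: da*^2 = (-0.67)^2 = 0.4489
Step 3: db*^2 = (-2.68)^2 = 7.1824
Step 4: Sum = 3.4969 + 0.4489 + 7.1824 = 11.1282
Step 5: Delta E = sqrt(11.1282) = 3.34

3.34 Delta E


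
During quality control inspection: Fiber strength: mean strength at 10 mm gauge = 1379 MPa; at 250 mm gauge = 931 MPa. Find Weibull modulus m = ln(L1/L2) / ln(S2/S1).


Formula: m = ln(L1/L2) / ln(S2/S1)
Step 1: ln(L1/L2) = ln(10/250) = -3.21888
Step 2: S2/S1 = 931/1379 = 0.67513
Step 3: ln(S2/S1) = ln(0.67513) = -0.39285
Step 4: m = -3.21888 / -0.39285 = 8.19

8.19 (Weibull m)


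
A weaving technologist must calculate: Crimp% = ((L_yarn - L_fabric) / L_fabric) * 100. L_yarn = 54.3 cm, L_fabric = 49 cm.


Formula: Crimp% = ((L_yarn - L_fabric) / L_fabric) * 100
Step 1: Extension = 54.3 - 49 = 5.3 cm
Step 2: Crimp% = (5.3 / 49) * 100
Step 3: Crimp% = 0.108163 * 100 = 10.8163% ≈ 10.8%

10.8%


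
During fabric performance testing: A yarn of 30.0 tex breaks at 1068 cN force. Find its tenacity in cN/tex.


Formula: Tenacity = Breaking force / Linear density
Tenacity = 1068 cN / 30.0 tex
Tenacity = 35.60 cN/tex

35.60 cN/tex


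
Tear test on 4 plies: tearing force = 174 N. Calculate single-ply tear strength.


Formula: Per-ply strength = Total force / Number of plies
Per-ply = 174 N / 4
Per-ply = 43.5 N

43.5 N


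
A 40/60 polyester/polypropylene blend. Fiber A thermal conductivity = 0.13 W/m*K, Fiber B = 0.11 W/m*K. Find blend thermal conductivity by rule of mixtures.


Formula: Blend property = (fraction_A * property_A) + (fraction_B * property_B)
Step 1: Contribution A = 40/100 * 0.13 W/m*K = 0.052 W/m*K
Step 2: Contribution B = 60/100 * 0.11 W/m*K = 0.066 W/m*K
Step 3: Blend thermal conductivity = 0.052 + 0.066 = 0.118 W/m*K

0.118 W/m*K


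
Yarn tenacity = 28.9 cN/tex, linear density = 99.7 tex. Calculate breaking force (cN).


Formula: Breaking force = Tenacity * Linear density
F = 28.9 cN/tex * 99.7 tex
F = 2881.33 cN

2881.33 cN


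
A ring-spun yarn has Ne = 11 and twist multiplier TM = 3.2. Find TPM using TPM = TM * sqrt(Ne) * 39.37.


Formula: TPM = TM * sqrt(Ne) * 39.37
Step 1: sqrt(Ne) = sqrt(11) = 3.3166
Step 2: TM * sqrt(Ne) = 3.2 * 3.3166 = 10.6131
Step 3: TPM = 10.6131 * 39.37 = 418 twists/m

418 twists/m


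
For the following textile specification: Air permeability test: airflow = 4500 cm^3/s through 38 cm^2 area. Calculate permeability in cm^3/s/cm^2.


Formula: Air Permeability = Airflow / Test Area
AP = 4500 cm^3/s / 38 cm^2
AP = 118.4 cm^3/s/cm^2

118.4 cm^3/s/cm^2


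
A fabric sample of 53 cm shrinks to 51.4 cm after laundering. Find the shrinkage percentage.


Formula: Shrinkage% = ((L_before - L_after) / L_before) * 100
Step 1: Shrinkage = 53 - 51.4 = 1.6 cm
Step 2: Shrinkage% = (1.6 / 53) * 100
Step 3: Shrinkage% = 0.030189 * 100 = 3.0189% ≈ 3.0%

3.0%


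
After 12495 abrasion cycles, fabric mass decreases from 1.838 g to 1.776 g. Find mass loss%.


Formula: Mass loss% = ((m_before - m_after) / m_before) * 100
Step 1: Mass loss = 1.838 - 1.776 = 0.062 g
Step 2: Ratio = 0.062 / 1.838 = 0.0337323
Step 3: Mass loss% = 0.0337323 * 100 = 3.37323% ≈ 3.37%

3.37%


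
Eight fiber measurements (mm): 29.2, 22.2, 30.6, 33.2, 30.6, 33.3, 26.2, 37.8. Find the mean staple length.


Formula: Mean = sum of lengths / count
Sum = 29.2 + 22.2 + 30.6 + 33.2 + 30.6 + 33.3 + 26.2 + 37.8
Sum = 243.1 mm
Mean = 243.1 / 8 = 30.39 mm

30.39 mm


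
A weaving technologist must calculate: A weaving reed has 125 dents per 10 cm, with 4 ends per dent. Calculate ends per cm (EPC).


Formula: EPC = (dents per 10 cm * ends per dent) / 10
Step 1: Total ends per 10 cm = 125 * 4 = 500
Step 2: EPC = 500 / 10 = 50.0 ends/cm

50.0 ends/cm


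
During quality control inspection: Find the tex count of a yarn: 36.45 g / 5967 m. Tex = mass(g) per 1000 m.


Formula: Tex = (mass_g / length_m) * 1000
Substituting: Tex = (36.45 / 5967) * 1000
Intermediate: 36.45 / 5967 = 0.0061086 g/m
Tex = 0.0061086 * 1000 = 6.11 tex

6.11 tex


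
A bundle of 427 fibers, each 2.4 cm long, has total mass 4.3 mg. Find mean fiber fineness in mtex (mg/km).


Formula: fineness (mtex) = mass (mg) / total length (km) = (mass_mg / total_length_m) * 1000
Step 1: Convert fiber length: 2.4 cm = 0.024 m
Step 2: Total fiber length = 427 * 0.024 = 10.248 m
Step 3: Linear density = 4.3 mg / 10.248 m = 0.4196 mg/m
Step 4: fineness = 0.4196 * 1000 = 419.6 mtex

419.6 mtex


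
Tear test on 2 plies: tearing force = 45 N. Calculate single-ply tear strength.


Formula: Per-ply strength = Total force / Number of plies
Per-ply = 45 N / 2
Per-ply = 22.5 N

22.5 N


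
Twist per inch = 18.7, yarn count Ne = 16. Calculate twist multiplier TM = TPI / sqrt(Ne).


Formula: TM = TPI / sqrt(Ne)
Step 1: sqrt(Ne) = sqrt(16) = 4
Step 2: TM = 18.7 / 4 = 4.68

4.68 TM


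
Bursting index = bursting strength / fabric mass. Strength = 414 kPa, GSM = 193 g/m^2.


Formula: Bursting Index = Bursting Strength / Fabric GSM
BI = 414 kPa / 193 g/m^2
BI = 2.145 kPa/(g/m^2)

2.145 kPa/(g/m^2)


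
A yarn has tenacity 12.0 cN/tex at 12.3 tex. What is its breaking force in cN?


Formula: Breaking force = Tenacity * Linear density
F = 12.0 cN/tex * 12.3 tex
F = 147.60 cN

147.60 cN


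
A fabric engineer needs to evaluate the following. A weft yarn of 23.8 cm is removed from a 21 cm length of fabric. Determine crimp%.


Formula: Crimp% = ((L_yarn - L_fabric) / L_fabric) * 100
Step 1: Extension = 23.8 - 21 = 2.8 cm
Step 2: Crimp% = (2.8 / 21) * 100
Step 3: Crimp% = 0.133333 * 100 = 13.3333% ≈ 13.3%

13.3%


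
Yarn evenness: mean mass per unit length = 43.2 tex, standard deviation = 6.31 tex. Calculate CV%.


Formula: CV% = (standard deviation / mean) * 100
Step 1: Ratio = 6.31 / 43.2 = 0.146065
Step 2: CV% = 0.146065 * 100 = 14.6065% ≈ 14.6%

14.6%


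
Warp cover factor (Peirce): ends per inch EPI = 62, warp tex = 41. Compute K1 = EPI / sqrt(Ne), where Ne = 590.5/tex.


Formula: K1 = EPI / sqrt(Ne), with Ne = 590.5 / tex_warp
Step 1: Ne = 590.5 / 41 = 14.402
Step 2: sqrt(Ne) = sqrt(14.402) = 3.795
Step 3: K1 = 62 / 3.795 = 16.3

16.3


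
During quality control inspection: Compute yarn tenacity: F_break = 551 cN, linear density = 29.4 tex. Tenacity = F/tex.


Formula: Tenacity = Breaking force / Linear density
Tenacity = 551 cN / 29.4 tex
Tenacity = 18.74 cN/tex

18.74 cN/tex


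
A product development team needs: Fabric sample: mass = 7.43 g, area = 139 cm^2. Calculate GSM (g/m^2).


Formula: GSM = mass_g / area_m2
Step 1: Convert area: 139 cm^2 = 139 / 10000 = 0.0139 m^2
Step 2: GSM = 7.43 g / 0.0139 m^2 = 534.5 g/m^2

534.5 g/m^2


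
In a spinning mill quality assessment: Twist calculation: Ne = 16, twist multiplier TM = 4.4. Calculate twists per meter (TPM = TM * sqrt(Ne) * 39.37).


Formula: TPM = TM * sqrt(Ne) * 39.37
Step 1: sqrt(Ne) = sqrt(16) = 4
Step 2: TM * sqrt(Ne) = 4.4 * 4 = 17.6
Step 3: TPM = 17.6 * 39.37 = 693 twists/m

693 twists/m


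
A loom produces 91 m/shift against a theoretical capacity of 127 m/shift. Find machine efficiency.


Formula: Efficiency% = (Actual output / Theoretical output) * 100
Efficiency% = (91 / 127) * 100
Efficiency% = 0.716535 * 100 = 71.6535% ≈ 71.7%

71.7%


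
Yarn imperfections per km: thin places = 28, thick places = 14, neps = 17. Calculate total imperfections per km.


Formula: Total = thin places + thick places + neps
Total = 28 + 14 + 17
Total = 59 imperfections/km

59 imperfections/km


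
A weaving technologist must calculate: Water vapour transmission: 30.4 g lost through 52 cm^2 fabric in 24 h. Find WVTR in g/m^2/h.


Formula: WVTR = mass_loss / (area * time)
Step 1: Convert area: 52 cm^2 = 0.0052 m^2
Step 2: WVTR = 30.4 g / (0.0052 m^2 * 24 h)
Step 3: WVTR = 30.4 / 0.1248 = 243.6 g/m^2/h

243.6 g/m^2/h


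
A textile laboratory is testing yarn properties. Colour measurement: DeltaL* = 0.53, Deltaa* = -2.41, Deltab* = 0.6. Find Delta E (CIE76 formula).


Formula: Delta E = sqrt(dL*^2 + da*^2 + db*^2)
Step 1: dL*^2 = 0.53^2 = 0.2809
Step 2: da*^2 = (-2.41)^2 = 5.8081
Step 3: db*^2 = 0.6^2 = 0.36
Step 4: Sum = 0.2809 + 5.8081 + 0.36 = 6.449
Step 5: Delta E = sqrt(6.449) = 2.54

2.54 Delta E


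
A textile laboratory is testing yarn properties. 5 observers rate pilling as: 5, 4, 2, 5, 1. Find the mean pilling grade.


Formula: Mean = sum / count
Sum = 5 + 4 + 2 + 5 + 1 = 17
Mean = 17 / 5 = 3.4

3.4


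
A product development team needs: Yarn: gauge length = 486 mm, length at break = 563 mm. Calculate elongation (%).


Formula: Elongation (%) = ((L_break - L0) / L0) * 100
Step 1: Extension = 563 - 486 = 77 mm
Step 2: Elongation = (77 / 486) * 100
Step 3: Elongation = 0.158436 * 100 = 15.8436% ≈ 15.8%

15.8%


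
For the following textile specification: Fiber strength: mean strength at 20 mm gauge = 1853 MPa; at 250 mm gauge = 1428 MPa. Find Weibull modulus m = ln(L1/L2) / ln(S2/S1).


Formula: m = ln(L1/L2) / ln(S2/S1)
Step 1: ln(L1/L2) = ln(20/250) = -2.52573
Step 2: S2/S1 = 1428/1853 = 0.77064
Step 3: ln(S2/S1) = ln(0.77064) = -0.26053
Step 4: m = -2.52573 / -0.26053 = 9.69

9.69 (Weibull m)


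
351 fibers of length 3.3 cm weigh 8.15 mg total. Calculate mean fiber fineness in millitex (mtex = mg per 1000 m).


Formula: fineness (mtex) = mass (mg) / total length (km) = (mass_mg / total_length_m) * 1000
Step 1: Convert fiber length: 3.3 cm = 0.033 m
Step 2: Total fiber length = 351 * 0.033 = 11.583 m
Step 3: Linear density = 8.15 mg / 11.583 m = 0.7036 mg/m
Step 4: fineness = 0.7036 * 1000 = 703.6 mtex

703.6 mtex
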